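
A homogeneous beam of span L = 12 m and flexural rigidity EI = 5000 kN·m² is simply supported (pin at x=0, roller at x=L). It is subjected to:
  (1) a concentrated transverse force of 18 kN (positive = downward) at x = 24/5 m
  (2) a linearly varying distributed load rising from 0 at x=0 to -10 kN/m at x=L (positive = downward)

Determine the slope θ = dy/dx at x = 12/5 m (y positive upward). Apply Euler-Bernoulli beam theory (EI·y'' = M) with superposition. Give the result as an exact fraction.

Load 1 — point force P=18 kN at a=24/5 m (b=L-a=36/5):
  θ_1 = -Pb(L²-b²-3x²)/(6LEI)  [x≤a] = -18·(36/5)·(12²-(36/5)²-3·(12/5)²)/(6·12·5000) = -2106/78125 rad
Load 2 — triangular load w₀=-10 kN/m (0→w₀ over full span):
  θ_2 = -w₀(7L⁴-30L²x²+15x⁴)/(360LEI) = -(-10)·(7·12⁴-30·12²·(12/5)²+15·(12/5)⁴)/(360·12·5000) = 4368/78125 rad
Superposition: θ = Σ θ_i = 2262/78125 rad ≈ 0.028954 rad

θ(12/5) = 2262/78125 rad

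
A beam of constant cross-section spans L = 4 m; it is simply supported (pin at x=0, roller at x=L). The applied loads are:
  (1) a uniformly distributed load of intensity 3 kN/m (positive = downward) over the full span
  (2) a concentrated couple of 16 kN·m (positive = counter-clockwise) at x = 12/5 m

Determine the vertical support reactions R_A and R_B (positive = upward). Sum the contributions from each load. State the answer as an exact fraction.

R_A = 10 kN, R_B = 2 kN

Load 1 — uniform load w=3 kN/m over full span:
  R_A = wL/2 = 3·4/2 = 6 kN
  R_B = wL/2 = 3·4/2 = 6 kN
Load 2 — applied couple M₀=16 kN·m at a=12/5 m (b=L-a=8/5):
  R_A = M₀/L = 16/4 = 4 kN
  R_B = -M₀/L = -16/4 = -4 kN
Superposition: R_A = 10 kN, R_B = 2 kN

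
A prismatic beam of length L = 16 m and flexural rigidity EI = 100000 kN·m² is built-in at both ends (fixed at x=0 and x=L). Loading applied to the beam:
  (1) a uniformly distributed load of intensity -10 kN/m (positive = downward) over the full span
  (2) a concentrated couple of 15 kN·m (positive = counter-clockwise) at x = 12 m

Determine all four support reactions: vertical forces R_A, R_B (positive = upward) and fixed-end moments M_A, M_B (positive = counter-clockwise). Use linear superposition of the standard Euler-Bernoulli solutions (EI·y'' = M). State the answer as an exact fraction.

R_A = -10105/128 kN, M_A = -10015/48 kN·m, R_B = -10375/128 kN, M_B = 10105/48 kN·m

Load 1 — uniform load w=-10 kN/m over full span:
  R_A = wL/2 = (-10)·16/2 = -80 kN
  M_A = wL²/12 = (-10)·16²/12 = -640/3 kN·m
  R_B = wL/2 = (-10)·16/2 = -80 kN
  M_B = -wL²/12 = -(-10)·16²/12 = 640/3 kN·m
Load 2 — applied couple M₀=15 kN·m at a=12 m (b=L-a=4):
  R_A = 6M₀ab/L³ = 6·15·12·4/16³ = 135/128 kN
  M_A = M₀b(2a-b)/L² = 15·4·(2·12-4)/16² = 75/16 kN·m
  R_B = -6M₀ab/L³ = -6·15·12·4/16³ = -135/128 kN
  M_B = M₀a(2b-a)/L² = 15·12·(2·4-12)/16² = -45/16 kN·m
Superposition: R_A = -10105/128 kN, M_A = -10015/48 kN·m, R_B = -10375/128 kN, M_B = 10105/48 kN·m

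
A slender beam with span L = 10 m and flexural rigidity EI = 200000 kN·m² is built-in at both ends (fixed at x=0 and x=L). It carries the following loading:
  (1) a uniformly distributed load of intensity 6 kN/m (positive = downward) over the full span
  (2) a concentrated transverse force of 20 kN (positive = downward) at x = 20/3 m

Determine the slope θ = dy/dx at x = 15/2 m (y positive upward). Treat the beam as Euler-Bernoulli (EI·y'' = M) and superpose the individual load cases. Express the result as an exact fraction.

θ(15/2) = 43/115200 rad

Load 1 — uniform load w=6 kN/m over full span:
  θ_1 = -wx(L-x)(L-2x)/(12EI) = -6·(15/2)·(10-(15/2))·(10-2·(15/2))/(12·200000) = 3/12800 rad
Load 2 — point force P=20 kN at a=20/3 m (b=L-a=10/3):
  θ_2 = Pa²(L-x)(2bL-(3b+a)(L-x))/(2L³EI)  [x>a] = 20·(20/3)²·(10-(15/2))·(2·(10/3)·10-(3·(10/3)+(20/3))·(10-(15/2)))/(2·10³·200000) = 1/7200 rad
Superposition: θ = Σ θ_i = 43/115200 rad ≈ 0.000373 rad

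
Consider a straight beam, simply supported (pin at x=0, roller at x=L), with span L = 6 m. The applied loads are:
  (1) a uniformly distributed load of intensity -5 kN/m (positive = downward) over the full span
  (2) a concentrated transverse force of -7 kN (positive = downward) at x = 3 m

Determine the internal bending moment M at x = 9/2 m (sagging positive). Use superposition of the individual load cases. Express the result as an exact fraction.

M(9/2) = -177/8 kN·m

Load 1 — uniform load w=-5 kN/m over full span:
  M_1 = wx(L-x)/2 = (-5)·(9/2)·(6-(9/2))/2 = -135/8 kN·m
Load 2 — point force P=-7 kN at a=3 m (b=L-a=3):
  M_2 = Pa(L-x)/L  [x>a] = (-7)·3·(6-(9/2))/6 = -21/4 kN·m
Superposition: M = Σ M_i = -177/8 kN·m ≈ -22.125000 kN·m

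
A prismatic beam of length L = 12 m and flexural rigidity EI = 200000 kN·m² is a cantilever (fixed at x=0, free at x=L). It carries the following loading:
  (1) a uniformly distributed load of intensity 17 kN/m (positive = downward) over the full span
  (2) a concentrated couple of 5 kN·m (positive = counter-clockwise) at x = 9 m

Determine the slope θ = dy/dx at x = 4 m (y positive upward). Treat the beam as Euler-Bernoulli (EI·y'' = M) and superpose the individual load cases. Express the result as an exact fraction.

θ(4) = -2569/150000 rad

Load 1 — uniform load w=17 kN/m over full span:
  θ_1 = -wx(x²-3Lx+3L²)/(6EI) = -17·4·(4²-3·12·4+3·12²)/(6·200000) = -323/18750 rad
Load 2 — applied couple M₀=5 kN·m at a=9 m (b=L-a=3):
  θ_2 = M₀x/EI  [x≤a] = 5·4/200000 = 1/10000 rad
Superposition: θ = Σ θ_i = -2569/150000 rad ≈ -0.017127 rad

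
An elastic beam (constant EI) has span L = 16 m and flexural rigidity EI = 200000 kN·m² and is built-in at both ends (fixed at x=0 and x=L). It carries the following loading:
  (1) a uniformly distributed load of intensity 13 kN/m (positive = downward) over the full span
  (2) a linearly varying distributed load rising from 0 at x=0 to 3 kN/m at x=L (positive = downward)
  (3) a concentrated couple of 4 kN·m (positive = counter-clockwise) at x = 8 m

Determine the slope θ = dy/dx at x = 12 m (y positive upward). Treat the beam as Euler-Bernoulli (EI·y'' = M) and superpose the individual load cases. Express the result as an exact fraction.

Load 1 — uniform load w=13 kN/m over full span:
  θ_1 = -wx(L-x)(L-2x)/(12EI) = -13·12·(16-12)·(16-2·12)/(12·200000) = 13/6250 rad
Load 2 — triangular load w₀=3 kN/m (0→w₀ over full span):
  θ_2 = -w₀(2x(L-x)(L-2x)(x+2L)+x²(L-x)²)/(120LEI) = -3·(2·12·(16-12)·(16-2·12)·(12+2·16)+12²·(16-12)²)/(120·16·200000) = 123/500000 rad
Load 3 — applied couple M₀=4 kN·m at a=8 m (b=L-a=8):
  θ_3 = (R_Ax²/2 - M_Ax - M₀(x-a))/EI  [x>a] with R_A=3/8, M_A=1 = ((3/8)·12²/2 - 1·12 - 4·(12-8))/200000 = -1/200000 rad
Superposition: θ = Σ θ_i = 2321/1000000 rad ≈ 0.002321 rad

θ(12) = 2321/1000000 rad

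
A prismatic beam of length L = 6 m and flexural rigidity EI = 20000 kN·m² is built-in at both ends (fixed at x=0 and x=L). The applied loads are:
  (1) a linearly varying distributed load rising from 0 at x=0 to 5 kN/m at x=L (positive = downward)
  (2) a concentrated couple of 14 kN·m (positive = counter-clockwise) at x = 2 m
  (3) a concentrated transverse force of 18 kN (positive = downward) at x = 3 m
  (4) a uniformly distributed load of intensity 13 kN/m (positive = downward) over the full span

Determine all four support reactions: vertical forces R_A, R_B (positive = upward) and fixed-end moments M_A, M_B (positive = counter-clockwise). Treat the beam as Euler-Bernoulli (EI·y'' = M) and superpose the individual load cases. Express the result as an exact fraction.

R_A = 1001/18 kN, M_A = 117/2 kN·m, R_B = 997/18 kN, M_B = -341/6 kN·m

Load 1 — triangular load w₀=5 kN/m (0→w₀ over full span):
  R_A = 3w₀L/20 = 3·5·6/20 = 9/2 kN
  M_A = w₀L²/30 = 5·6²/30 = 6 kN·m
  R_B = 7w₀L/20 = 7·5·6/20 = 21/2 kN
  M_B = -w₀L²/20 = -5·6²/20 = -9 kN·m
Load 2 — applied couple M₀=14 kN·m at a=2 m (b=L-a=4):
  R_A = 6M₀ab/L³ = 6·14·2·4/6³ = 28/9 kN
  M_A = M₀b(2a-b)/L² = 14·4·(2·2-4)/6² = 0 kN·m
  R_B = -6M₀ab/L³ = -6·14·2·4/6³ = -28/9 kN
  M_B = M₀a(2b-a)/L² = 14·2·(2·4-2)/6² = 14/3 kN·m
Load 3 — point force P=18 kN at a=3 m (b=L-a=3):
  R_A = Pb²(3a+b)/L³ = 18·3²·(3·3+3)/6³ = 9 kN
  M_A = Pab²/L² = 18·3·3²/6² = 27/2 kN·m
  R_B = Pa²(a+3b)/L³ = 18·3²·(3+3·3)/6³ = 9 kN
  M_B = -Pa²b/L² = -18·3²·3/6² = -27/2 kN·m
Load 4 — uniform load w=13 kN/m over full span:
  R_A = wL/2 = 13·6/2 = 39 kN
  M_A = wL²/12 = 13·6²/12 = 39 kN·m
  R_B = wL/2 = 13·6/2 = 39 kN
  M_B = -wL²/12 = -13·6²/12 = -39 kN·m
Superposition: R_A = 1001/18 kN, M_A = 117/2 kN·m, R_B = 997/18 kN, M_B = -341/6 kN·m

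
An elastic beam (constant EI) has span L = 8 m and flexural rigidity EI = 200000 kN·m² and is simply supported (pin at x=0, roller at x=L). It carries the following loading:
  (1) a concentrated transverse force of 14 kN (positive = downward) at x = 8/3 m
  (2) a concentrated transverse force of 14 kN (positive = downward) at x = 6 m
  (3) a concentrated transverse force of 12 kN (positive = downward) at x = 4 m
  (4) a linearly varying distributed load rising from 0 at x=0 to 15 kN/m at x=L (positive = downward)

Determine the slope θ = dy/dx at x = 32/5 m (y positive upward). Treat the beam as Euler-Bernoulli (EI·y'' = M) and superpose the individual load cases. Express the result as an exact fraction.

θ(32/5) = 2463901/2025000000 rad

Load 1 — point force P=14 kN at a=8/3 m (b=L-a=16/3):
  θ_1 = -Pa(2L²-6Lx+3x²+a²)/(6LEI)  [x>a] = -14·(8/3)·(2·8²-6·8·(32/5)+3·(32/5)²+(8/3)²)/(6·8·200000) = 1211/6328125 rad
Load 2 — point force P=14 kN at a=6 m (b=L-a=2):
  θ_2 = -Pa(2L²-6Lx+3x²+a²)/(6LEI)  [x>a] = -14·6·(2·8²-6·8·(32/5)+3·(32/5)²+6²)/(6·8·200000) = 889/5000000 rad
Load 3 — point force P=12 kN at a=4 m (b=L-a=4):
  θ_3 = -Pa(2L²-6Lx+3x²+a²)/(6LEI)  [x>a] = -12·4·(2·8²-6·8·(32/5)+3·(32/5)²+4²)/(6·8·200000) = 63/312500 rad
Load 4 — triangular load w₀=15 kN/m (0→w₀ over full span):
  θ_4 = -w₀(7L⁴-30L²x²+15x⁴)/(360LEI) = -15·(7·8⁴-30·8²·(32/5)²+15·(32/5)⁴)/(360·8·200000) = 757/1171875 rad
Superposition: θ = Σ θ_i = 2463901/2025000000 rad ≈ 0.001217 rad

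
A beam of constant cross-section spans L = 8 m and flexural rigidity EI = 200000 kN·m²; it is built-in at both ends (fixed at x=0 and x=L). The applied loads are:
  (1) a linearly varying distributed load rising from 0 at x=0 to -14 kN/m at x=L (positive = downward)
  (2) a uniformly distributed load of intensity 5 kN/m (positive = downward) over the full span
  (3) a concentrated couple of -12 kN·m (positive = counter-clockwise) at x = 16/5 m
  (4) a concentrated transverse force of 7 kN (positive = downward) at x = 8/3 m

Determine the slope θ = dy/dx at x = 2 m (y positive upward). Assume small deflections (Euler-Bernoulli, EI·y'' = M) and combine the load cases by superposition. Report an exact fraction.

Load 1 — triangular load w₀=-14 kN/m (0→w₀ over full span):
  θ_1 = -w₀(2x(L-x)(L-2x)(x+2L)+x²(L-x)²)/(120LEI) = -(-14)·(2·2·(8-2)·(8-2·2)·(2+2·8)+2²·(8-2)²)/(120·8·200000) = 273/2000000 rad
Load 2 — uniform load w=5 kN/m over full span:
  θ_2 = -wx(L-x)(L-2x)/(12EI) = -5·2·(8-2)·(8-2·2)/(12·200000) = -1/10000 rad
Load 3 — applied couple M₀=-12 kN·m at a=16/5 m (b=L-a=24/5):
  θ_3 = (R_Ax²/2 - M_Ax)/EI  [x≤a] with R_A=-54/25, M_A=-36/25 = ((-54/25)·2²/2 - (-36/25)·2)/200000 = -9/1250000 rad
Load 4 — point force P=7 kN at a=8/3 m (b=L-a=16/3):
  θ_4 = -Pb²x(2aL-(3a+b)x)/(2L³EI)  [x≤a] = -7·(16/3)²·2·(2·(8/3)·8-(3·(8/3)+(16/3))·2)/(2·8³·200000) = -7/225000 rad
Superposition: θ = Σ θ_i = -163/90000000 rad ≈ -0.000002 rad

θ(2) = -163/90000000 rad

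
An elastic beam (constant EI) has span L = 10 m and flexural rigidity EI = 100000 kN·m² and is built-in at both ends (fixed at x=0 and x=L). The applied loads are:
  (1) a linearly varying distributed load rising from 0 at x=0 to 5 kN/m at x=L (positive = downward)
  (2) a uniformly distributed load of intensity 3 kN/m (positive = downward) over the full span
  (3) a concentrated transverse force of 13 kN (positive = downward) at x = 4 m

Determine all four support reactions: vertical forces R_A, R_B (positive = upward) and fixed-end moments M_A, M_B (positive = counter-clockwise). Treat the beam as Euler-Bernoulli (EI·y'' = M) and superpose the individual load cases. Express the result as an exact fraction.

R_A = 7731/250 kN, M_A = 4529/75 kN·m, R_B = 9269/250 kN, M_B = -1562/25 kN·m

Load 1 — triangular load w₀=5 kN/m (0→w₀ over full span):
  R_A = 3w₀L/20 = 3·5·10/20 = 15/2 kN
  M_A = w₀L²/30 = 5·10²/30 = 50/3 kN·m
  R_B = 7w₀L/20 = 7·5·10/20 = 35/2 kN
  M_B = -w₀L²/20 = -5·10²/20 = -25 kN·m
Load 2 — uniform load w=3 kN/m over full span:
  R_A = wL/2 = 3·10/2 = 15 kN
  M_A = wL²/12 = 3·10²/12 = 25 kN·m
  R_B = wL/2 = 3·10/2 = 15 kN
  M_B = -wL²/12 = -3·10²/12 = -25 kN·m
Load 3 — point force P=13 kN at a=4 m (b=L-a=6):
  R_A = Pb²(3a+b)/L³ = 13·6²·(3·4+6)/10³ = 1053/125 kN
  M_A = Pab²/L² = 13·4·6²/10² = 468/25 kN·m
  R_B = Pa²(a+3b)/L³ = 13·4²·(4+3·6)/10³ = 572/125 kN
  M_B = -Pa²b/L² = -13·4²·6/10² = -312/25 kN·m
Superposition: R_A = 7731/250 kN, M_A = 4529/75 kN·m, R_B = 9269/250 kN, M_B = -1562/25 kN·m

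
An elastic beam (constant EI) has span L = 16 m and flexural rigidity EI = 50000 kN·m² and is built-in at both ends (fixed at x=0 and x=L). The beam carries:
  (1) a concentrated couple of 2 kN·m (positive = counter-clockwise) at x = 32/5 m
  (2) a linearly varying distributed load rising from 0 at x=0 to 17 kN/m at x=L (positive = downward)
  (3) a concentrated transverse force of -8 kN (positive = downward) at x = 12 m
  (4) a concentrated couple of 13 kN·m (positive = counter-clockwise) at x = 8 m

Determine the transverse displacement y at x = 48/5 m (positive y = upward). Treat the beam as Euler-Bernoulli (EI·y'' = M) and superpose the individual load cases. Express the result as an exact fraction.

Load 1 — applied couple M₀=2 kN·m at a=32/5 m (b=L-a=48/5):
  y_1 = (R_Ax³/6 - M_Ax²/2 - M₀(x-a)²/2)/EI  [x>a] with R_A=9/50, M_A=6/25 = ((9/50)·(48/5)³/6 - (6/25)·(48/5)²/2 - 2·((48/5)-(32/5))²/2)/50000 = 1024/9765625 m
Load 2 — triangular load w₀=17 kN/m (0→w₀ over full span):
  y_2 = -w₀x²(L-x)²(x+2L)/(120LEI) = -17·(48/5)²·(16-(48/5))²·((48/5)+2·16)/(120·16·50000) = -1357824/48828125 m
Load 3 — point force P=-8 kN at a=12 m (b=L-a=4):
  y_3 = -Pb²x²(3aL-(3a+b)x)/(6L³EI)  [x≤a] = -(-8)·4²·(48/5)²·(3·12·16-(3·12+4)·(48/5))/(6·16³·50000) = 144/78125 m
Load 4 — applied couple M₀=13 kN·m at a=8 m (b=L-a=8):
  y_4 = (R_Ax³/6 - M_Ax²/2 - M₀(x-a)²/2)/EI  [x>a] with R_A=39/32, M_A=13/4 = ((39/32)·(48/5)³/6 - (13/4)·(48/5)²/2 - 13·((48/5)-8)²/2)/50000 = 104/390625 m
Superposition: y = Σ y_i = -1249704/48828125 m ≈ -0.025594 m

y(48/5) = -1249704/48828125 m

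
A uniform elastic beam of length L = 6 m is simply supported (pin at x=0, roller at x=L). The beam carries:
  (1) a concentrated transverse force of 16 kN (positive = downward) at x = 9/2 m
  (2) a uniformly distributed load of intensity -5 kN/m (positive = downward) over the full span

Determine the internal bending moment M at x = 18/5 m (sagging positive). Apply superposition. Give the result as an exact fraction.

M(18/5) = -36/5 kN·m

Load 1 — point force P=16 kN at a=9/2 m (b=L-a=3/2):
  M_1 = Pbx/L  [x≤a] = 16·(3/2)·(18/5)/6 = 72/5 kN·m
Load 2 — uniform load w=-5 kN/m over full span:
  M_2 = wx(L-x)/2 = (-5)·(18/5)·(6-(18/5))/2 = -108/5 kN·m
Superposition: M = Σ M_i = -36/5 kN·m ≈ -7.200000 kN·m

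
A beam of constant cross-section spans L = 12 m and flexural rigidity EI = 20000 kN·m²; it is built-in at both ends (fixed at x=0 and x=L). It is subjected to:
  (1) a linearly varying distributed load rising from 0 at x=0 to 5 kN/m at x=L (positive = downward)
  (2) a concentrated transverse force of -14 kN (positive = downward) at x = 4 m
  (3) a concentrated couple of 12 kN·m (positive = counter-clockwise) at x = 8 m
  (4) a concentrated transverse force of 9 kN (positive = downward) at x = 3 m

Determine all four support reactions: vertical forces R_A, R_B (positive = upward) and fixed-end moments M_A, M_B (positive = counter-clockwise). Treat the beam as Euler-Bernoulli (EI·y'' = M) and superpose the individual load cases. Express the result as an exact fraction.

R_A = 6529/864 kN, M_A = 2635/144 kN·m, R_B = 15071/864 kN, M_B = -4121/144 kN·m

Load 1 — triangular load w₀=5 kN/m (0→w₀ over full span):
  R_A = 3w₀L/20 = 3·5·12/20 = 9 kN
  M_A = w₀L²/30 = 5·12²/30 = 24 kN·m
  R_B = 7w₀L/20 = 7·5·12/20 = 21 kN
  M_B = -w₀L²/20 = -5·12²/20 = -36 kN·m
Load 2 — point force P=-14 kN at a=4 m (b=L-a=8):
  R_A = Pb²(3a+b)/L³ = (-14)·8²·(3·4+8)/12³ = -280/27 kN
  M_A = Pab²/L² = (-14)·4·8²/12² = -224/9 kN·m
  R_B = Pa²(a+3b)/L³ = (-14)·4²·(4+3·8)/12³ = -98/27 kN
  M_B = -Pa²b/L² = -(-14)·4²·8/12² = 112/9 kN·m
Load 3 — applied couple M₀=12 kN·m at a=8 m (b=L-a=4):
  R_A = 6M₀ab/L³ = 6·12·8·4/12³ = 4/3 kN
  M_A = M₀b(2a-b)/L² = 12·4·(2·8-4)/12² = 4 kN·m
  R_B = -6M₀ab/L³ = -6·12·8·4/12³ = -4/3 kN
  M_B = M₀a(2b-a)/L² = 12·8·(2·4-8)/12² = 0 kN·m
Load 4 — point force P=9 kN at a=3 m (b=L-a=9):
  R_A = Pb²(3a+b)/L³ = 9·9²·(3·3+9)/12³ = 243/32 kN
  M_A = Pab²/L² = 9·3·9²/12² = 243/16 kN·m
  R_B = Pa²(a+3b)/L³ = 9·3²·(3+3·9)/12³ = 45/32 kN
  M_B = -Pa²b/L² = -9·3²·9/12² = -81/16 kN·m
Superposition: R_A = 6529/864 kN, M_A = 2635/144 kN·m, R_B = 15071/864 kN, M_B = -4121/144 kN·m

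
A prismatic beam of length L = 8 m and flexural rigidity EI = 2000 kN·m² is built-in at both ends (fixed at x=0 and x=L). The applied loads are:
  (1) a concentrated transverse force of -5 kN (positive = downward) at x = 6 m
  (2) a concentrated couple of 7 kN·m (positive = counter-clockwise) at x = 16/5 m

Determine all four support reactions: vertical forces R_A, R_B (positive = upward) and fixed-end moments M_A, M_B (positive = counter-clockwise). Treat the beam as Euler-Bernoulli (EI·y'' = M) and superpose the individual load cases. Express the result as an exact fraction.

R_A = 383/800 kN, M_A = -207/200 kN·m, R_B = -4383/800 kN, M_B = 1573/200 kN·m

Load 1 — point force P=-5 kN at a=6 m (b=L-a=2):
  R_A = Pb²(3a+b)/L³ = (-5)·2²·(3·6+2)/8³ = -25/32 kN
  M_A = Pab²/L² = (-5)·6·2²/8² = -15/8 kN·m
  R_B = Pa²(a+3b)/L³ = (-5)·6²·(6+3·2)/8³ = -135/32 kN
  M_B = -Pa²b/L² = -(-5)·6²·2/8² = 45/8 kN·m
Load 2 — applied couple M₀=7 kN·m at a=16/5 m (b=L-a=24/5):
  R_A = 6M₀ab/L³ = 6·7·(16/5)·(24/5)/8³ = 63/50 kN
  M_A = M₀b(2a-b)/L² = 7·(24/5)·(2·(16/5)-(24/5))/8² = 21/25 kN·m
  R_B = -6M₀ab/L³ = -6·7·(16/5)·(24/5)/8³ = -63/50 kN
  M_B = M₀a(2b-a)/L² = 7·(16/5)·(2·(24/5)-(16/5))/8² = 56/25 kN·m
Superposition: R_A = 383/800 kN, M_A = -207/200 kN·m, R_B = -4383/800 kN, M_B = 1573/200 kN·m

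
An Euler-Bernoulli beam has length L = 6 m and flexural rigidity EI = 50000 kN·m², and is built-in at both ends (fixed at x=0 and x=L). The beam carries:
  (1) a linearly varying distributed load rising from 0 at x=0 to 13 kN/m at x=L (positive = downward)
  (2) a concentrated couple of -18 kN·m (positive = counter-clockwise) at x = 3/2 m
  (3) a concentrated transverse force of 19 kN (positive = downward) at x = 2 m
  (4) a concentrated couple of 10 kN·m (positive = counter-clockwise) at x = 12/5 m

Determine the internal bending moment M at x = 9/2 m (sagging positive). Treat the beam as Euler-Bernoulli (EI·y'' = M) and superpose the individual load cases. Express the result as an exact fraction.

Load 1 — triangular load w₀=13 kN/m (0→w₀ over full span):
  M_1 = 3w₀Lx/20 - w₀L²/30 - w₀x³/(6L) = 3·13·6·(9/2)/20 - 13·6²/30 - 13·(9/2)³/(6·6) = 663/160 kN·m
Load 2 — applied couple M₀=-18 kN·m at a=3/2 m (b=L-a=9/2):
  M_2 = R_Ax - M_A - M₀  [x>a] with R_A=-27/8, M_A=27/8 = (-27/8)·(9/2) - (27/8) - (-18) = -9/16 kN·m
Load 3 — point force P=19 kN at a=2 m (b=L-a=4):
  M_3 = Pa²(a+3b)(L-x)/L³ - Pa²b/L²  [x>a] = 19·2²·(2+3·4)·(6-(9/2))/6³ - 19·2²·4/6² = -19/18 kN·m
Load 4 — applied couple M₀=10 kN·m at a=12/5 m (b=L-a=18/5):
  M_4 = R_Ax - M_A - M₀  [x>a] with R_A=12/5, M_A=6/5 = (12/5)·(9/2) - (6/5) - 10 = -2/5 kN·m
Superposition: M = Σ M_i = 3061/1440 kN·m ≈ 2.125694 kN·m

M(9/2) = 3061/1440 kN·m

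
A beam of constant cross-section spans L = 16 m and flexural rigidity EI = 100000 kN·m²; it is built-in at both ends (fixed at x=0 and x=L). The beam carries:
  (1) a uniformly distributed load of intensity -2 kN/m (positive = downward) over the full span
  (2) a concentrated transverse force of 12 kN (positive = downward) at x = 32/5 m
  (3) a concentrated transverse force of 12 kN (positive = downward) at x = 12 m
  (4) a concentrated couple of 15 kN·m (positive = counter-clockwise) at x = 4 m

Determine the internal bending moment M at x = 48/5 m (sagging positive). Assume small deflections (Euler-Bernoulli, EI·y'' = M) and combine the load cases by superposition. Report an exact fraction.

M(48/5) = -97027/30000 kN·m

Load 1 — uniform load w=-2 kN/m over full span:
  M_1 = wLx/2 - wL²/12 - wx²/2 = (-2)·16·(48/5)/2 - (-2)·16²/12 - (-2)·(48/5)²/2 = -1408/75 kN·m
Load 2 — point force P=12 kN at a=32/5 m (b=L-a=48/5):
  M_2 = Pa²(a+3b)(L-x)/L³ - Pa²b/L²  [x>a] = 12·(32/5)²·((32/5)+3·(48/5))·(16-(48/5))/16³ - 12·(32/5)²·(48/5)/16² = 5376/625 kN·m
Load 3 — point force P=12 kN at a=12 m (b=L-a=4):
  M_3 = Pb²(3a+b)x/L³ - Pab²/L²  [x≤a] = 12·4²·(3·12+4)·(48/5)/16³ - 12·12·4²/16² = 9 kN·m
Load 4 — applied couple M₀=15 kN·m at a=4 m (b=L-a=12):
  M_4 = R_Ax - M_A - M₀  [x>a] with R_A=135/128, M_A=-45/16 = (135/128)·(48/5) - (-45/16) - 15 = -33/16 kN·m
Superposition: M = Σ M_i = -97027/30000 kN·m ≈ -3.234233 kN·m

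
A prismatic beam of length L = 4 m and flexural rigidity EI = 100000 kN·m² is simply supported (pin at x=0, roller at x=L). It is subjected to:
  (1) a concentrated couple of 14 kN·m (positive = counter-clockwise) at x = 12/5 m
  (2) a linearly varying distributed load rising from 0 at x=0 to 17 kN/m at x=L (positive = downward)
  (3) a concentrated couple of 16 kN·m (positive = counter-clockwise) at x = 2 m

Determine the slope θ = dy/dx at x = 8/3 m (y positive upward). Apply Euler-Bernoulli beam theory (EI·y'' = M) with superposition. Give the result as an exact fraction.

θ(8/3) = 22679/151875000 rad

Load 1 — applied couple M₀=14 kN·m at a=12/5 m (b=L-a=8/5):
  θ_1 = (M₀x²/(2L)-M₀(x-a)+C₁)/EI  [x>a] with C₁=M₀(3b²-L²)/(6L)=-364/75 = (14·(8/3)²/(2·4)-14·((8/3)-(12/5))+(-364/75))/100000 = 217/5625000 rad
Load 2 — triangular load w₀=17 kN/m (0→w₀ over full span):
  θ_2 = -w₀(7L⁴-30L²x²+15x⁴)/(360LEI) = -17·(7·4⁴-30·4²·(8/3)²+15·(8/3)⁴)/(360·4·100000) = 1547/15187500 rad
Load 3 — applied couple M₀=16 kN·m at a=2 m (b=L-a=2):
  θ_3 = (M₀x²/(2L)-M₀(x-a)+C₁)/EI  [x>a] with C₁=M₀(3b²-L²)/(6L)=-8/3 = (16·(8/3)²/(2·4)-16·((8/3)-2)+(-8/3))/100000 = 1/112500 rad
Superposition: θ = Σ θ_i = 22679/151875000 rad ≈ 0.000149 rad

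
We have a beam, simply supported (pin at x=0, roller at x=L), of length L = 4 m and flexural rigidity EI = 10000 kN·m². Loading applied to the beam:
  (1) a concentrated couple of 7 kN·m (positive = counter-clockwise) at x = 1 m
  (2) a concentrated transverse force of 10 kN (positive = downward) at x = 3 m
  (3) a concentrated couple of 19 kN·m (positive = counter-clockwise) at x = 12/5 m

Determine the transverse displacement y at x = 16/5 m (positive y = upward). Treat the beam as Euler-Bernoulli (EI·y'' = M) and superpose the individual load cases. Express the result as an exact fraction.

y(16/5) = -1173/2500000 m

Load 1 — applied couple M₀=7 kN·m at a=1 m (b=L-a=3):
  y_1 = (M₀x³/(6L)-M₀(x-a)²/2+C₁x)/EI  [x>a] with C₁=M₀(3b²-L²)/(6L)=77/24 = (7·(16/5)³/(6·4)-7·((16/5)-1)²/2+(77/24)·(16/5))/10000 = 721/2500000 m
Load 2 — point force P=10 kN at a=3 m (b=L-a=1):
  y_2 = -Pa(L-x)(2Lx-a²-x²)/(6LEI)  [x>a] = -10·3·(4-(16/5))·(2·4·(16/5)-3²-(16/5)²)/(6·4·10000) = -159/250000 m
Load 3 — applied couple M₀=19 kN·m at a=12/5 m (b=L-a=8/5):
  y_3 = (M₀x³/(6L)-M₀(x-a)²/2+C₁x)/EI  [x>a] with C₁=M₀(3b²-L²)/(6L)=-494/75 = (19·(16/5)³/(6·4)-19·((16/5)-(12/5))²/2+(-494/75)·(16/5))/10000 = -19/156250 m
Superposition: y = Σ y_i = -1173/2500000 m ≈ -0.000469 m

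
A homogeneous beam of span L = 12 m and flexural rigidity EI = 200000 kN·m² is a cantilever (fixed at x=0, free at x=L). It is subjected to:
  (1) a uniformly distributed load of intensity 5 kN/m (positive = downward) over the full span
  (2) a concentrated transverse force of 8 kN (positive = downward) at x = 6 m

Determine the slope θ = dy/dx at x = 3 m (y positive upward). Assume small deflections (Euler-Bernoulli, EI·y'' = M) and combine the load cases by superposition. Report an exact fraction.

Load 1 — uniform load w=5 kN/m over full span:
  θ_1 = -wx(x²-3Lx+3L²)/(6EI) = -5·3·(3²-3·12·3+3·12²)/(6·200000) = -333/80000 rad
Load 2 — point force P=8 kN at a=6 m (b=L-a=6):
  θ_2 = -Px(2a-x)/(2EI)  [x≤a] = -8·3·(2·6-3)/(2·200000) = -27/50000 rad
Superposition: θ = Σ θ_i = -1881/400000 rad ≈ -0.004703 rad

θ(3) = -1881/400000 rad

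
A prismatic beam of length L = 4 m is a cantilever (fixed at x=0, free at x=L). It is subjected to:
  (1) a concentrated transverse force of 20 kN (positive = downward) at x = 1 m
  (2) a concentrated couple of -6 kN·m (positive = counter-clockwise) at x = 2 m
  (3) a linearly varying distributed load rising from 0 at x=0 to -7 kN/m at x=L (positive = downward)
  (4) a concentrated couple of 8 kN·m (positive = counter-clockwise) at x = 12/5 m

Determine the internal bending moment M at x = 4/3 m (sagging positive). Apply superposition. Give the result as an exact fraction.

M(4/3) = 1730/81 kN·m

Load 1 — point force P=20 kN at a=1 m (b=L-a=3):
  M_1 = 0  [x>a] = 0 kN·m
Load 2 — applied couple M₀=-6 kN·m at a=2 m (b=L-a=2):
  M_2 = M₀  [x≤a] = (-6) = -6 kN·m
Load 3 — triangular load w₀=-7 kN/m (0→w₀ over full span):
  M_3 = w₀Lx/2 - w₀L²/3 - w₀x³/(6L) = (-7)·4·(4/3)/2 - (-7)·4²/3 - (-7)·(4/3)³/(6·4) = 1568/81 kN·m
Load 4 — applied couple M₀=8 kN·m at a=12/5 m (b=L-a=8/5):
  M_4 = M₀  [x≤a] = 8 = 8 kN·m
Superposition: M = Σ M_i = 1730/81 kN·m ≈ 21.358025 kN·m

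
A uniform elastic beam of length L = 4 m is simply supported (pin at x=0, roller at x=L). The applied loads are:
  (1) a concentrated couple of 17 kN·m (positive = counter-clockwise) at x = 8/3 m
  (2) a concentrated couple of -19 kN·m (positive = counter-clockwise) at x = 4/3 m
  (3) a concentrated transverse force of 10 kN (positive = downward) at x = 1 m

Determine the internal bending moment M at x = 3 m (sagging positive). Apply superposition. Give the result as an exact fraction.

Load 1 — applied couple M₀=17 kN·m at a=8/3 m (b=L-a=4/3):
  M_1 = M₀x/L - M₀  [x>a] = 17·3/4 - 17 = -17/4 kN·m
Load 2 — applied couple M₀=-19 kN·m at a=4/3 m (b=L-a=8/3):
  M_2 = M₀x/L - M₀  [x>a] = (-19)·3/4 - (-19) = 19/4 kN·m
Load 3 — point force P=10 kN at a=1 m (b=L-a=3):
  M_3 = Pa(L-x)/L  [x>a] = 10·1·(4-3)/4 = 5/2 kN·m
Superposition: M = Σ M_i = 3 kN·m ≈ 3.000000 kN·m

M(3) = 3 kN·m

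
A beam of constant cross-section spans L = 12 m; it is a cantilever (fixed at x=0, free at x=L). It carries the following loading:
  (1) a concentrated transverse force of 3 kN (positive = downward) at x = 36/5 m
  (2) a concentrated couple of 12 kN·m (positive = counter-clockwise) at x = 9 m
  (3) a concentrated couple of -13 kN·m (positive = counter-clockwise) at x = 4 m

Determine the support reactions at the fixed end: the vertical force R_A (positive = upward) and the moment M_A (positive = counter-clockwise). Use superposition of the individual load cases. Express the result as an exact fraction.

R_A = 3 kN, M_A = 113/5 kN·m

Load 1 — point force P=3 kN at a=36/5 m (b=L-a=24/5):
  R_A = P = 3 kN
  M_A = Pa = 3·(36/5) = 108/5 kN·m
Load 2 — applied couple M₀=12 kN·m at a=9 m (b=L-a=3):
  R_A = 0 kN
  M_A = -M₀ = -12 kN·m
Load 3 — applied couple M₀=-13 kN·m at a=4 m (b=L-a=8):
  R_A = 0 kN
  M_A = -M₀ = -(-13) = 13 kN·m
Superposition: R_A = 3 kN, M_A = 113/5 kN·m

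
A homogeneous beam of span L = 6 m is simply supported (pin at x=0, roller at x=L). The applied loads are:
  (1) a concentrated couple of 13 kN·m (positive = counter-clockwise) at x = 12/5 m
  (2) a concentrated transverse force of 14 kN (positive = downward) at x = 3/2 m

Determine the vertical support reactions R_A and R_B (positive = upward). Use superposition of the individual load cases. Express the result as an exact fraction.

R_A = 38/3 kN, R_B = 4/3 kN

Load 1 — applied couple M₀=13 kN·m at a=12/5 m (b=L-a=18/5):
  R_A = M₀/L = 13/6 kN
  R_B = -M₀/L = -13/6 kN
Load 2 — point force P=14 kN at a=3/2 m (b=L-a=9/2):
  R_A = Pb/L = 14·(9/2)/6 = 21/2 kN
  R_B = Pa/L = 14·(3/2)/6 = 7/2 kN
Superposition: R_A = 38/3 kN, R_B = 4/3 kN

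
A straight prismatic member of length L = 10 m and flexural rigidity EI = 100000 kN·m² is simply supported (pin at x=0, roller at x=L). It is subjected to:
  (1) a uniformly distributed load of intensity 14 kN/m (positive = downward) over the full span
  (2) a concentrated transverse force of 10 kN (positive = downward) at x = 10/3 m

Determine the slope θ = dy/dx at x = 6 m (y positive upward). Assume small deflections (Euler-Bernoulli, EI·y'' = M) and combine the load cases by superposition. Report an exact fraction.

θ(6) = 7913/4050000 rad

Load 1 — uniform load w=14 kN/m over full span:
  θ_1 = -w(L³-6Lx²+4x³)/(24EI) = -14·(10³-6·10·6²+4·6³)/(24·100000) = 259/150000 rad
Load 2 — point force P=10 kN at a=10/3 m (b=L-a=20/3):
  θ_2 = -Pa(2L²-6Lx+3x²+a²)/(6LEI)  [x>a] = -10·(10/3)·(2·10²-6·10·6+3·6²+(10/3)²)/(6·10·100000) = 23/101250 rad
Superposition: θ = Σ θ_i = 7913/4050000 rad ≈ 0.001954 rad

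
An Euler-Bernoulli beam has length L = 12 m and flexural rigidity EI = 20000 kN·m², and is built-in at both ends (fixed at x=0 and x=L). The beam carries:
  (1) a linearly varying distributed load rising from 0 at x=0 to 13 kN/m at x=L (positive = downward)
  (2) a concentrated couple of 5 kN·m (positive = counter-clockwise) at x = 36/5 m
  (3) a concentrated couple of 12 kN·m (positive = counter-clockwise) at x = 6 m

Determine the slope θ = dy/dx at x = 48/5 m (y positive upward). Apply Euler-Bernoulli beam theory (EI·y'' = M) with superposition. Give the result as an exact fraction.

Load 1 — triangular load w₀=13 kN/m (0→w₀ over full span):
  θ_1 = -w₀(2x(L-x)(L-2x)(x+2L)+x²(L-x)²)/(120LEI) = -13·(2·(48/5)·(12-(48/5))·(12-2·(48/5))·((48/5)+2·12)+(48/5)²·(12-(48/5))²)/(120·12·20000) = 1872/390625 rad
Load 2 — applied couple M₀=5 kN·m at a=36/5 m (b=L-a=24/5):
  θ_2 = (R_Ax²/2 - M_Ax - M₀(x-a))/EI  [x>a] with R_A=3/5, M_A=8/5 = ((3/5)·(48/5)²/2 - (8/5)·(48/5) - 5·((48/5)-(36/5)))/20000 = 9/625000 rad
Load 3 — applied couple M₀=12 kN·m at a=6 m (b=L-a=6):
  θ_3 = (R_Ax²/2 - M_Ax - M₀(x-a))/EI  [x>a] with R_A=3/2, M_A=3 = ((3/2)·(48/5)²/2 - 3·(48/5) - 12·((48/5)-6))/20000 = -9/62500 rad
Superposition: θ = Σ θ_i = 14571/3125000 rad ≈ 0.004663 rad

θ(48/5) = 14571/3125000 rad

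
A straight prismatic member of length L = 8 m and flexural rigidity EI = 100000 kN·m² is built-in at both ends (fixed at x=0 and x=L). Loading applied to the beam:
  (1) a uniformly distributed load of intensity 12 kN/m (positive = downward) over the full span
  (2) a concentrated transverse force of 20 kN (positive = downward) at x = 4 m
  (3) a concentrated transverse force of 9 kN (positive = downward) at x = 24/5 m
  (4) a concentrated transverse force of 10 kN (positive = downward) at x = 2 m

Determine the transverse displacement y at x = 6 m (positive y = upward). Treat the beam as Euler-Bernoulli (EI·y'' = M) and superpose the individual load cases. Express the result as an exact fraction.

y(6) = -35113/30000000 m

Load 1 — uniform load w=12 kN/m over full span:
  y_1 = -wx²(L-x)²/(24EI) = -12·6²·(8-6)²/(24·100000) = -9/12500 m
Load 2 — point force P=20 kN at a=4 m (b=L-a=4):
  y_2 = -Pa²(L-x)²(3bL-(3b+a)(L-x))/(6L³EI)  [x>a] = -20·4²·(8-6)²·(3·4·8-(3·4+4)·(8-6))/(6·8³·100000) = -1/3750 m
Load 3 — point force P=9 kN at a=24/5 m (b=L-a=16/5):
  y_3 = -Pa²(L-x)²(3bL-(3b+a)(L-x))/(6L³EI)  [x>a] = -9·(24/5)²·(8-6)²·(3·(16/5)·8-(3·(16/5)+(24/5))·(8-6))/(6·8³·100000) = -81/625000 m
Load 4 — point force P=10 kN at a=2 m (b=L-a=6):
  y_4 = -Pa²(L-x)²(3bL-(3b+a)(L-x))/(6L³EI)  [x>a] = -10·2²·(8-6)²·(3·6·8-(3·6+2)·(8-6))/(6·8³·100000) = -13/240000 m
Superposition: y = Σ y_i = -35113/30000000 m ≈ -0.001170 m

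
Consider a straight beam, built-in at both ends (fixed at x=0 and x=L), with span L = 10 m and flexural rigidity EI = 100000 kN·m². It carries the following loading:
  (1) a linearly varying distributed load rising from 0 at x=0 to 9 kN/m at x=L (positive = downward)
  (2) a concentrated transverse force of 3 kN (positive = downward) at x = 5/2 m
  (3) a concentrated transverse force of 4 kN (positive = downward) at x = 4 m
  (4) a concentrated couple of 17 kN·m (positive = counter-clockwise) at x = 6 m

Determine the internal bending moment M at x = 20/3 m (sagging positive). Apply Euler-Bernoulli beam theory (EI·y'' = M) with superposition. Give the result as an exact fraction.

M(20/3) = 15041/1440 kN·m

Load 1 — triangular load w₀=9 kN/m (0→w₀ over full span):
  M_1 = 3w₀Lx/20 - w₀L²/30 - w₀x³/(6L) = 3·9·10·(20/3)/20 - 9·10²/30 - 9·(20/3)³/(6·10) = 140/9 kN·m
Load 2 — point force P=3 kN at a=5/2 m (b=L-a=15/2):
  M_2 = Pa²(a+3b)(L-x)/L³ - Pa²b/L²  [x>a] = 3·(5/2)²·((5/2)+3·(15/2))·(10-(20/3))/10³ - 3·(5/2)²·(15/2)/10² = 5/32 kN·m
Load 3 — point force P=4 kN at a=4 m (b=L-a=6):
  M_3 = Pa²(a+3b)(L-x)/L³ - Pa²b/L²  [x>a] = 4·4²·(4+3·6)·(10-(20/3))/10³ - 4·4²·6/10² = 64/75 kN·m
Load 4 — applied couple M₀=17 kN·m at a=6 m (b=L-a=4):
  M_4 = R_Ax - M_A - M₀  [x>a] with R_A=306/125, M_A=136/25 = (306/125)·(20/3) - (136/25) - 17 = -153/25 kN·m
Superposition: M = Σ M_i = 15041/1440 kN·m ≈ 10.445139 kN·m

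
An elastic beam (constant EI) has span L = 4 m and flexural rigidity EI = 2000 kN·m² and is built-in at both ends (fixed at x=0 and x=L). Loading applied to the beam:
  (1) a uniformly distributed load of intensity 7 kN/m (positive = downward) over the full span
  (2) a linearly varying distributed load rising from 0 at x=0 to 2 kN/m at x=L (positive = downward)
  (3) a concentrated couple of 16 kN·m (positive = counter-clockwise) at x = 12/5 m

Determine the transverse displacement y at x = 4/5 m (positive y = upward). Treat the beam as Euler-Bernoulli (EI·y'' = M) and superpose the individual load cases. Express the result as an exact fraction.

Load 1 — uniform load w=7 kN/m over full span:
  y_1 = -wx²(L-x)²/(24EI) = -7·(4/5)²·(4-(4/5))²/(24·2000) = -224/234375 m
Load 2 — triangular load w₀=2 kN/m (0→w₀ over full span):
  y_2 = -w₀x²(L-x)²(x+2L)/(120LEI) = -2·(4/5)²·(4-(4/5))²·((4/5)+2·4)/(120·4·2000) = -704/5859375 m
Load 3 — applied couple M₀=16 kN·m at a=12/5 m (b=L-a=8/5):
  y_3 = (R_Ax³/6 - M_Ax²/2)/EI  [x≤a] with R_A=144/25, M_A=128/25 = ((144/25)·(4/5)³/6 - (128/25)·(4/5)²/2)/2000 = -224/390625 m
Superposition: y = Σ y_i = -9664/5859375 m ≈ -0.001649 m

y(4/5) = -9664/5859375 m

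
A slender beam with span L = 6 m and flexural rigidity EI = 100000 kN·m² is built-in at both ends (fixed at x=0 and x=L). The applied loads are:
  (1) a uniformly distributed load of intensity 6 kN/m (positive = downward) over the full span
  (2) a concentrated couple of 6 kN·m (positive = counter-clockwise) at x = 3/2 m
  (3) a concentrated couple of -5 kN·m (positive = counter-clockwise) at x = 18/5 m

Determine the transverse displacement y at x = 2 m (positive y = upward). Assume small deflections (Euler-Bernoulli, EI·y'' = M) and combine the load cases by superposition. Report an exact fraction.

y(2) = -57/500000 m

Load 1 — uniform load w=6 kN/m over full span:
  y_1 = -wx²(L-x)²/(24EI) = -6·2²·(6-2)²/(24·100000) = -1/6250 m
Load 2 — applied couple M₀=6 kN·m at a=3/2 m (b=L-a=9/2):
  y_2 = (R_Ax³/6 - M_Ax²/2 - M₀(x-a)²/2)/EI  [x>a] with R_A=9/8, M_A=-9/8 = ((9/8)·2³/6 - (-9/8)·2²/2 - 6·(2-(3/2))²/2)/100000 = 3/100000 m
Load 3 — applied couple M₀=-5 kN·m at a=18/5 m (b=L-a=12/5):
  y_3 = (R_Ax³/6 - M_Ax²/2)/EI  [x≤a] with R_A=-6/5, M_A=-8/5 = ((-6/5)·2³/6 - (-8/5)·2²/2)/100000 = 1/62500 m
Superposition: y = Σ y_i = -57/500000 m ≈ -0.000114 m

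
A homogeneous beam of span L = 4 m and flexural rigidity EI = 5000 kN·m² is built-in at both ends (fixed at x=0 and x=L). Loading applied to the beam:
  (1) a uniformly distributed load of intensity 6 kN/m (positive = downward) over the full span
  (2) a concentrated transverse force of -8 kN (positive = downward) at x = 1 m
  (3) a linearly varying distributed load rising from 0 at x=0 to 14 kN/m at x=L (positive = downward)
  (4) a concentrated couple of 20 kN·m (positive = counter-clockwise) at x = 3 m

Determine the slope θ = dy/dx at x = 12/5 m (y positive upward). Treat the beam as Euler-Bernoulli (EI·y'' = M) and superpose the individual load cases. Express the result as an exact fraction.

Load 1 — uniform load w=6 kN/m over full span:
  θ_1 = -wx(L-x)(L-2x)/(12EI) = -6·(12/5)·(4-(12/5))·(4-2·(12/5))/(12·5000) = 24/78125 rad
Load 2 — point force P=-8 kN at a=1 m (b=L-a=3):
  θ_2 = Pa²(L-x)(2bL-(3b+a)(L-x))/(2L³EI)  [x>a] = (-8)·1²·(4-(12/5))·(2·3·4-(3·3+1)·(4-(12/5)))/(2·4³·5000) = -1/6250 rad
Load 3 — triangular load w₀=14 kN/m (0→w₀ over full span):
  θ_3 = -w₀(2x(L-x)(L-2x)(x+2L)+x²(L-x)²)/(120LEI) = -14·(2·(12/5)·(4-(12/5))·(4-2·(12/5))·((12/5)+2·4)+(12/5)²·(4-(12/5))²)/(120·4·5000) = 112/390625 rad
Load 4 — applied couple M₀=20 kN·m at a=3 m (b=L-a=1):
  θ_4 = (R_Ax²/2 - M_Ax)/EI  [x≤a] with R_A=45/8, M_A=25/4 = ((45/8)·(12/5)²/2 - (25/4)·(12/5))/5000 = 3/12500 rad
Superposition: θ = Σ θ_i = 1053/1562500 rad ≈ 0.000674 rad

θ(12/5) = 1053/1562500 rad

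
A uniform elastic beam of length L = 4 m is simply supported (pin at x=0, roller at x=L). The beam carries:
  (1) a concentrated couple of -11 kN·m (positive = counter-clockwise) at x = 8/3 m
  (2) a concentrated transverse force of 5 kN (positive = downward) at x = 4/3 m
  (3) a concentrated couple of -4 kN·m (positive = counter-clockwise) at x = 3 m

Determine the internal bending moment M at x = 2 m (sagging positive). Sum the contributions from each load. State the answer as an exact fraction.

Load 1 — applied couple M₀=-11 kN·m at a=8/3 m (b=L-a=4/3):
  M_1 = M₀x/L  [x≤a] = (-11)·2/4 = -11/2 kN·m
Load 2 — point force P=5 kN at a=4/3 m (b=L-a=8/3):
  M_2 = Pa(L-x)/L  [x>a] = 5·(4/3)·(4-2)/4 = 10/3 kN·m
Load 3 — applied couple M₀=-4 kN·m at a=3 m (b=L-a=1):
  M_3 = M₀x/L  [x≤a] = (-4)·2/4 = -2 kN·m
Superposition: M = Σ M_i = -25/6 kN·m ≈ -4.166667 kN·m

M(2) = -25/6 kN·m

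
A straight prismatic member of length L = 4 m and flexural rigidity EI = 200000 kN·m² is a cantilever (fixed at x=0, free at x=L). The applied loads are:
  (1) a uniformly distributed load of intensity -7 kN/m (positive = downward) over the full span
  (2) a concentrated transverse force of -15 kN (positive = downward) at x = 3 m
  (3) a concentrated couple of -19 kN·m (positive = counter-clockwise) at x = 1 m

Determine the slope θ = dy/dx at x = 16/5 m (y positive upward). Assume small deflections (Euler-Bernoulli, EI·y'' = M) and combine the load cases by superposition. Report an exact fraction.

Load 1 — uniform load w=-7 kN/m over full span:
  θ_1 = -wx(x²-3Lx+3L²)/(6EI) = -(-7)·(16/5)·((16/5)²-3·4·(16/5)+3·4²)/(6·200000) = 434/1171875 rad
Load 2 — point force P=-15 kN at a=3 m (b=L-a=1):
  θ_2 = -Pa²/(2EI)  [x>a] = -(-15)·3²/(2·200000) = 27/80000 rad
Load 3 — applied couple M₀=-19 kN·m at a=1 m (b=L-a=3):
  θ_3 = M₀a/EI  [x>a] = (-19)·1/200000 = -19/200000 rad
Superposition: θ = Σ θ_i = 91927/150000000 rad ≈ 0.000613 rad

θ(16/5) = 91927/150000000 rad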